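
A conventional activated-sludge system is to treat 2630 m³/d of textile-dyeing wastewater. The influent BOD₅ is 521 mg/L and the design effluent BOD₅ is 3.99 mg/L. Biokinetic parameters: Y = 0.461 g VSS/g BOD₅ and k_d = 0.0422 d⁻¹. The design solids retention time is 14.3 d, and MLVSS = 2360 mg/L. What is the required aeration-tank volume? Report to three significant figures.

Steady-state biomass mass balance: V·X·(1 + k_d·θ_c) = Y·Q·(S₀ − S)·θ_c, so V = 0.461 × 2630 × (521 − 3.99) × 14.3 / [2360 × (1 + 0.0422 × 14.3)] = 8.96×10^6 / 3784 = 2369 m³.

V ≈ 2370 m³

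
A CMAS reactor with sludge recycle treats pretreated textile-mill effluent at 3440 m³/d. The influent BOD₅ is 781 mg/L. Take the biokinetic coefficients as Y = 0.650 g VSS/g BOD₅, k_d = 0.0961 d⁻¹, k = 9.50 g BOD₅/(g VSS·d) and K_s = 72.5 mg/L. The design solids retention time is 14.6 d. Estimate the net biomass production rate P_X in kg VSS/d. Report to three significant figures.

P_X ≈ 725 kg VSS/d

Effluent substrate depends only on kinetics and SRT: S = K_s(1 + k_d θ_c) / [θ_c(Yk − k_d) − 1] = 72.5 × (1 + 0.0961 × 14.6) / [14.6 × (0.650 × 9.50 − 0.0961) − 1] = 174.2 / 87.75 = 1.985 mg/L.
Observed yield with endogenous decay: Y_obs = Y / (1 + k_d·θ_c) = 0.650 / (1 + 0.0961 × 14.6) = 0.650 / 2.403 = 0.2705 g VSS/g BOD₅.
Q·(S₀ − S) = 3440 × (781 − 1.99) × 10⁻³ = 2680 kg/d removed.
Net biomass production P_X = Y_obs × Q·(S₀ − S) = 0.2705 × 2680 = 724.9 kg VSS/d.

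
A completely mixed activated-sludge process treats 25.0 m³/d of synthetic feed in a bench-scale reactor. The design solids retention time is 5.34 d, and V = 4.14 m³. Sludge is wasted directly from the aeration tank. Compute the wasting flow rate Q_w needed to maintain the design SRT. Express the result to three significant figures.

With mixed-liquor wasting, θ_c = V/Q_w, so Q_w = V/θ_c = 4.140/5.34 = 0.7753 m³/d.

Q_w ≈ 0.775 m³/d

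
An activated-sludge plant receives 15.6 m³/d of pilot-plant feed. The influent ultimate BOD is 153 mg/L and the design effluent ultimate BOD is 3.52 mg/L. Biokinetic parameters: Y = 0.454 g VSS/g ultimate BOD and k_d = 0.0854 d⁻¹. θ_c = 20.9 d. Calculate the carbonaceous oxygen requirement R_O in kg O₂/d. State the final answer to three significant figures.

R_O ≈ 1.79 kg O₂/d

Y_obs = Y / (1 + k_d θ_c) = 0.454 / (1 + 0.0854 × 20.9) = 0.454 / 2.785 = 0.1630.
ΔS = 153 − 3.52 = 149.5 mg/L, so the substrate removal rate is 15.6 × 149.5/1000 = 2.332 kg ultimate BOD/d.
Net sludge production P_X = 0.1630 × 2.332 = 0.3802 kg VSS/d.
R_O = Q·(S₀ − S) − 1.42·P_X = 2.332 − 1.42 × 0.3802 = 1.792 kg O₂/d.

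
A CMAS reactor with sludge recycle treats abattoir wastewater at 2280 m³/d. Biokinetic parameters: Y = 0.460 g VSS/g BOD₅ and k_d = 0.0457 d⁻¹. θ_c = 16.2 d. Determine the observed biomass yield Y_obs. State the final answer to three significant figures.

Correct the yield for decay: Y_obs = Y/(1 + k_d θ_c) = 0.460 / (1 + 0.0457 × 16.2) = 0.460 / 1.740 = 0.2643.

Y_obs ≈ 0.264 g VSS/g BOD₅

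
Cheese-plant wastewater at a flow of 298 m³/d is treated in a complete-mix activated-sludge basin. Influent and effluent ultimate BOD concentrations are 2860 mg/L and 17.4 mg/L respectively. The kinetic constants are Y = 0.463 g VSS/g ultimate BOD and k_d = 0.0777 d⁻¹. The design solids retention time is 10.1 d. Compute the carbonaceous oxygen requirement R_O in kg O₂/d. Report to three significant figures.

R_O ≈ 535 kg O₂/d

The observed yield is Y_obs = Y/(1 + k_d·θ_c) = 0.463 / (1 + 0.0777 × 10.1) = 0.463 / 1.785 = 0.2594 g VSS per g ultimate BOD removed.
Mass of ultimate BOD removed per day: Q(S₀ − S) = 298 × 2843 g/m³ = 847.1 kg/d.
P_X = Y_obs·Q·(S₀ − S) = 0.2594 × 847.1 = 219.8 kg VSS/d.
R_O = Q·(S₀ − S) − 1.42·P_X = 847.1 − 1.42 × 219.8 = 535.0 kg O₂/d.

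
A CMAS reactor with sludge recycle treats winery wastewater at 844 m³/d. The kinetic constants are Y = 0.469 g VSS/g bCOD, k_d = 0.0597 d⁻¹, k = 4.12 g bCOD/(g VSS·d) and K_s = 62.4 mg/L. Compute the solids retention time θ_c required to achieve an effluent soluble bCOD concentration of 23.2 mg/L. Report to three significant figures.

θ_c ≈ 2.16 d

From 1/θ_c = Y·k·S/(K_s + S) − k_d: Y·k·S/(K_s+S) = 0.469 × 4.12 × 23.2 / (62.4 + 23.2) = 0.5237 d⁻¹.
1/θ_c = 0.5237 − 0.0597 = 0.4640 d⁻¹, so θ_c = 2.155 d.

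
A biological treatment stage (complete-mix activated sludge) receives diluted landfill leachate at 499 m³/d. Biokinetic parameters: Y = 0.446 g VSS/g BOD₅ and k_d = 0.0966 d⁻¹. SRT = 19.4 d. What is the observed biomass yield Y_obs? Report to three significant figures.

Correct the yield for decay: Y_obs = Y/(1 + k_d θ_c) = 0.446 / (1 + 0.0966 × 19.4) = 0.446 / 2.874 = 0.1552.

Y_obs ≈ 0.155 g VSS/g BOD₅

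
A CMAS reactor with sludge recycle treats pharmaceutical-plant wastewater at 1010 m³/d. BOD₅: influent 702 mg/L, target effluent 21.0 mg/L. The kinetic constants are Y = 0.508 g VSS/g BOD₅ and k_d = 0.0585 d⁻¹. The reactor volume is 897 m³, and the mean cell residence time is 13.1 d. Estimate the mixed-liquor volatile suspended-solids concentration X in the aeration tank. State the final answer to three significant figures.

Solving the biomass balance for X: X = Y Q (S₀−S) θ_c / [V (1+k_d θ_c)] = 0.508 × 1010 × (702 − 21.0) × 13.1 / [897 × (1 + 0.0585 × 13.1)] = 2889 mg/L.

X ≈ 2890 mg/L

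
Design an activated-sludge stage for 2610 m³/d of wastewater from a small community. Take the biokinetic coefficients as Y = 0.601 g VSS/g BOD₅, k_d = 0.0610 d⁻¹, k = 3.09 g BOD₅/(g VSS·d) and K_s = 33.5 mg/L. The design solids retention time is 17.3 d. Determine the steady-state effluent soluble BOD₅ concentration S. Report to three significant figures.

S ≈ 2.29 mg/L

For a completely mixed reactor with recycle the Lawrence–McCarty relation gives S = K_s·(1 + k_d·θ_c) / [θ_c·(Y·k − k_d) − 1] = 33.5 × (1 + 0.0610 × 17.3) / [17.3 × (0.601 × 3.09 − 0.0610) − 1] = 68.85 / 30.07 = 2.290 mg/L.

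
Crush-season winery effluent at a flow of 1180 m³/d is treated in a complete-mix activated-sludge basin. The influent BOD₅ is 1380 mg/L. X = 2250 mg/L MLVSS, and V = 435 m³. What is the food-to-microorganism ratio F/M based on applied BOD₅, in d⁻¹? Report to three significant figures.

F/M ≈ 1.66 d⁻¹

Food-to-microorganism ratio F/M = Q S₀ / (V X) = 1180 × 1380 / (435.0 × 2250) = 1.664 d⁻¹.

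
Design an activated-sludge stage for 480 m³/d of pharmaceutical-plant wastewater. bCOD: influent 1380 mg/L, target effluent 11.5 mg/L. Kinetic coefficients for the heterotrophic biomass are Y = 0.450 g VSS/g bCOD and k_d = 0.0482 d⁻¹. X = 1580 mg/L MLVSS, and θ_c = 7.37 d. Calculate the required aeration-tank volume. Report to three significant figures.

Steady-state biomass mass balance: V·X·(1 + k_d·θ_c) = Y·Q·(S₀ − S)·θ_c, so V = 0.450 × 480 × (1380 − 11.5) × 7.37 / [1580 × (1 + 0.0482 × 7.37)] = 2.18×10^6 / 2141 = 1017 m³.

V ≈ 1020 m³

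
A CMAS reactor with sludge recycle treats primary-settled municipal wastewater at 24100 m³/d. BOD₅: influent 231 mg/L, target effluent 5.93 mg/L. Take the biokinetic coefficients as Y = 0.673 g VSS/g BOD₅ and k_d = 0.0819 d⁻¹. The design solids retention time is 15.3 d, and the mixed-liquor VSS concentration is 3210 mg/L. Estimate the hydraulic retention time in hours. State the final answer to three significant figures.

τ ≈ 7.69 h

From the SRT design equation V = Y Q (S₀−S) θ_c / [X (1 + k_d θ_c)] = 0.673 × 24100 × (231 − 5.93) × 15.3 / [3210 × (1 + 0.0819 × 15.3)] = 5.59×10^7 / 7232 = 7723 m³.
Hydraulic retention time τ = V/Q = 7723 / 24100 = 0.3204 d = 7.691 h.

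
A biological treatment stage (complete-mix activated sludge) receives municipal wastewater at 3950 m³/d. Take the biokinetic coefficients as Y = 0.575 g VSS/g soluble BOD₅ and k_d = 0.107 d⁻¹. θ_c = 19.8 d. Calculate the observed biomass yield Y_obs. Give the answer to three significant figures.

Y_obs ≈ 0.184 g VSS/g soluble BOD₅

Y_obs = Y / (1 + k_d θ_c) = 0.575 / (1 + 0.107 × 19.8) = 0.575 / 3.119 = 0.1844.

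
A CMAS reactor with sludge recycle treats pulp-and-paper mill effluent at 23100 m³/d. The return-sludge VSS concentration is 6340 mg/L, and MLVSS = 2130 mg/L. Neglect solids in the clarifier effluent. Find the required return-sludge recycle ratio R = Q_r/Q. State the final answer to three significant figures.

Mass balance around the secondary clarifier (neglecting effluent solids): R = X / (X_r − X) = 2130 / (6340 − 2130) = 0.5059.

R ≈ 0.506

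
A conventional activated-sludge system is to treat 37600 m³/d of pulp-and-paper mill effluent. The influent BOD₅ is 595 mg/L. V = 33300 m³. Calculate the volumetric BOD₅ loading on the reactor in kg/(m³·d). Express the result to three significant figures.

L_v = Q S₀ / V = 37600 × 595 × 10⁻³ / 33300 = 0.6718 kg/(m³·d).

L_v ≈ 0.672 kg BOD₅/(m³·d)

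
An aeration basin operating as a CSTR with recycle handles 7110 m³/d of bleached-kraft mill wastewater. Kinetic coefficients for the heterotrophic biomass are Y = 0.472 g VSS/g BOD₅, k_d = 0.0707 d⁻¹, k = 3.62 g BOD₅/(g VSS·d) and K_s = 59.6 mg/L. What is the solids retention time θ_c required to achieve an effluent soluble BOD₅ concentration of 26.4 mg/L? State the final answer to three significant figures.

From 1/θ_c = Y·k·S/(K_s + S) − k_d: Y·k·S/(K_s+S) = 0.472 × 3.62 × 26.4 / (59.6 + 26.4) = 0.5245 d⁻¹.
θ_c = 1/(μ − k_d) = 1/(0.5245 − 0.0707) = 1/0.4538 = 2.204 d.

θ_c ≈ 2.20 d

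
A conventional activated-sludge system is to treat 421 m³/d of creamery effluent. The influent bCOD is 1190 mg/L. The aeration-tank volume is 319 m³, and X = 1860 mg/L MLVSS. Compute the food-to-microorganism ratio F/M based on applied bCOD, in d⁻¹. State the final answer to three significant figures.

F/M ≈ 0.844 d⁻¹

F/M = applied load / biomass = Q·S₀/(V·X) = 421 × 1190 / (319.0 × 1860) = 0.8444 d⁻¹.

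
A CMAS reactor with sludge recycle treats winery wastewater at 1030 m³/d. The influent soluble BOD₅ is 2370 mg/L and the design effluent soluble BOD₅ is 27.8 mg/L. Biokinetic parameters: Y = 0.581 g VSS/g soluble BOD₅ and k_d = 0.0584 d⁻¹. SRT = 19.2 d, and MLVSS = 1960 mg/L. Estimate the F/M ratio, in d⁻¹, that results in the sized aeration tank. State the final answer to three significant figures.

Steady-state biomass mass balance: V·X·(1 + k_d·θ_c) = Y·Q·(S₀ − S)·θ_c, so V = 0.581 × 1030 × (2370 − 27.8) × 19.2 / [1960 × (1 + 0.0584 × 19.2)] = 2.69×10^7 / 4158 = 6473 m³.
Food-to-microorganism ratio F/M = Q S₀ / (V X) = 1030 × 2370 / (6473 × 1960) = 0.1924 d⁻¹.

F/M ≈ 0.192 d⁻¹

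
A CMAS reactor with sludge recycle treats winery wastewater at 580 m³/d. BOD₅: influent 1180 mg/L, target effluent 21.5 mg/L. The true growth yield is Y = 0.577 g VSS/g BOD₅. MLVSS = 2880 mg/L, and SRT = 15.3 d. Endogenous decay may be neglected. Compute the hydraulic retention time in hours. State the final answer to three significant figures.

τ ≈ 85.2 h

With k_d = 0 the design equation reduces to V = Y Q (S₀−S) θ_c / X = 0.577 × 580 × (1180 − 21.5) × 15.3 / 2880 = 2060 m³.
τ = V/Q = 2060/580 = 3.551 d, or 85.23 h.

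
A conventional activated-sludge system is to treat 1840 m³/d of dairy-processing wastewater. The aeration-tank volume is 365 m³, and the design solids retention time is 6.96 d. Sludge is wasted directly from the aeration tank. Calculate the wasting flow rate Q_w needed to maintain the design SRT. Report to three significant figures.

For wasting at MLVSS concentration, Q_w = V/θ_c = 365.0/6.96 = 52.44 m³/d.

Q_w ≈ 52.4 m³/d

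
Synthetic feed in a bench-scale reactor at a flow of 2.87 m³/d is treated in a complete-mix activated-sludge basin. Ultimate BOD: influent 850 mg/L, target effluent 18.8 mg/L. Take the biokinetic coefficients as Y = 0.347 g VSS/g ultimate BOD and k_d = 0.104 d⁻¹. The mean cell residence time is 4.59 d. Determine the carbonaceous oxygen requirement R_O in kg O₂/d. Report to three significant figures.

Correct the yield for decay: Y_obs = Y/(1 + k_d θ_c) = 0.347 / (1 + 0.104 × 4.59) = 0.347 / 1.477 = 0.2349.
Mass of ultimate BOD removed per day: Q(S₀ − S) = 2.87 × 831.2 g/m³ = 2.386 kg/d.
Net sludge production P_X = 0.2349 × 2.386 = 0.5603 kg VSS/d.
R_O = Q·(S₀ − S) − 1.42·P_X = 2.386 − 1.42 × 0.5603 = 1.590 kg O₂/d.

R_O ≈ 1.59 kg O₂/d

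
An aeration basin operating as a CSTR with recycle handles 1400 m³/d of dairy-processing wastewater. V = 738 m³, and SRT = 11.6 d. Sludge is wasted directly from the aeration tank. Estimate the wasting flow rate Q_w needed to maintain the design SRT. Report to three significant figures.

Wasting from the aeration tank: Q_w = V / θ_c = 738.0 / 11.6 = 63.62 m³/d.

Q_w ≈ 63.6 m³/d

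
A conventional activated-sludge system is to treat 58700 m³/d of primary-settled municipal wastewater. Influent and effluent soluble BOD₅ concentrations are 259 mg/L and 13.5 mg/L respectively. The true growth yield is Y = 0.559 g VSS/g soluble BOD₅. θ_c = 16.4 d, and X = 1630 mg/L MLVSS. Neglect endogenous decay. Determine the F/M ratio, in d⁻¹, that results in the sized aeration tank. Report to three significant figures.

F/M ≈ 0.115 d⁻¹

With k_d = 0 the design equation reduces to V = Y Q (S₀−S) θ_c / X = 0.559 × 58700 × (259 − 13.5) × 16.4 / 1630 = 81051 m³.
F/M = Q·S₀ / (V·X) = 58700 × 259 / (81051 × 1630) = 0.1151 g soluble BOD₅·(g VSS·d)⁻¹.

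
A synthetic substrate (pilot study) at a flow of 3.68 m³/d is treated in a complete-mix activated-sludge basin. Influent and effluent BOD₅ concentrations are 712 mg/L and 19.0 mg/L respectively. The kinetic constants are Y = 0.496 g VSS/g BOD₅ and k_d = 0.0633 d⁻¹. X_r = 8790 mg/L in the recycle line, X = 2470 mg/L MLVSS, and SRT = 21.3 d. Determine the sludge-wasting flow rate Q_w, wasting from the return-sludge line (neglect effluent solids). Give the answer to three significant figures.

Steady-state biomass mass balance: V·X·(1 + k_d·θ_c) = Y·Q·(S₀ − S)·θ_c, so V = 0.496 × 3.68 × (712 − 19.0) × 21.3 / [2470 × (1 + 0.0633 × 21.3)] = 2.69×10^4 / 5800 = 4.645 m³.
θ_c = V·X/(Q_w·X_r) when wasting from the recycle, so Q_w = V·X/(θ_c·X_r) = 4.645 × 2470 / (21.3 × 8790) = 0.06128 m³/d.

Q_w ≈ 0.0613 m³/d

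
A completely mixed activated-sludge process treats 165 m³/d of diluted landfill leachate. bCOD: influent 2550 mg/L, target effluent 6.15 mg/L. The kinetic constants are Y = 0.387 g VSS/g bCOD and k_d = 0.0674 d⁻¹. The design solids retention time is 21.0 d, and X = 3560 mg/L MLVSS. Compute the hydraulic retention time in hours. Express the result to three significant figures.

τ ≈ 57.7 h

From the SRT design equation V = Y Q (S₀−S) θ_c / [X (1 + k_d θ_c)] = 0.387 × 165 × (2550 − 6.15) × 21.0 / [3560 × (1 + 0.0674 × 21.0)] = 3.41×10^6 / 8599 = 396.7 m³.
τ = V/Q = 396.7/165 = 2.404 d, or 57.70 h.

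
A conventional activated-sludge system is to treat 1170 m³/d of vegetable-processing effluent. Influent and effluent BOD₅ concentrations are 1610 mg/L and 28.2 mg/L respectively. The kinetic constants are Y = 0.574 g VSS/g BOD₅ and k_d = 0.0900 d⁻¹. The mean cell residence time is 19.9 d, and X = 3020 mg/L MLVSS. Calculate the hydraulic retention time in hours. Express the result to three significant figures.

τ ≈ 51.4 h

Rearranging the biomass balance for a CMAS with decay, V = Y·Q·ΔS·θ_c / [X·(1+k_d θ_c)] = 0.574 × 1170 × (1610 − 28.2) × 19.9 / [3020 × (1 + 0.0900 × 19.9)] = 2.11×10^7 / 8429 = 2508 m³.
τ = V/Q = 2508/1170 = 2.144 d, or 51.45 h.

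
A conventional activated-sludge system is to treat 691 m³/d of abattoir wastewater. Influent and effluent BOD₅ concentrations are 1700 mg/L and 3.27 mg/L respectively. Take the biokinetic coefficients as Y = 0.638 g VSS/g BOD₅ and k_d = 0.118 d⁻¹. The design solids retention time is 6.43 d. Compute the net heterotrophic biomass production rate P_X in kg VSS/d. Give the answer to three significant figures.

Correct the yield for decay: Y_obs = Y/(1 + k_d θ_c) = 0.638 / (1 + 0.118 × 6.43) = 0.638 / 1.759 = 0.3628.
Q·(S₀ − S) = 691 × (1700 − 3.27) × 10⁻³ = 1172 kg/d removed.
P_X = Y_obs · Q(S₀ − S) = 0.3628 × 1172 = 425.3 kg VSS/d.

P_X ≈ 425 kg VSS/d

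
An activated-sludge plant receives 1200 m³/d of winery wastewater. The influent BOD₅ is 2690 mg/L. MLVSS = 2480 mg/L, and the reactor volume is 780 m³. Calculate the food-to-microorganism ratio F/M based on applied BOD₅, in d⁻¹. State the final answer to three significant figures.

F/M = Q·S₀ / (V·X) = 1200 × 2690 / (780.0 × 2480) = 1.669 g BOD₅·(g VSS·d)⁻¹.

F/M ≈ 1.67 d⁻¹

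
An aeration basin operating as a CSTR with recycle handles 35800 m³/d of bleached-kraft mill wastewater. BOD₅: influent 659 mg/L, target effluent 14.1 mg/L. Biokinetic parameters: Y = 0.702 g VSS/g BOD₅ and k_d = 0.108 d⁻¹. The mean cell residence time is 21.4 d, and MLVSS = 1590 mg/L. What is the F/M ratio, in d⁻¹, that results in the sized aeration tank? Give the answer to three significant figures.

F/M ≈ 0.225 d⁻¹

Steady-state biomass mass balance: V·X·(1 + k_d·θ_c) = Y·Q·(S₀ − S)·θ_c, so V = 0.702 × 35800 × (659 − 14.1) × 21.4 / [1590 × (1 + 0.108 × 21.4)] = 3.47×10^8 / 5265 = 65879 m³.
F/M = applied load / biomass = Q·S₀/(V·X) = 35800 × 659 / (65879 × 1590) = 0.2252 d⁻¹.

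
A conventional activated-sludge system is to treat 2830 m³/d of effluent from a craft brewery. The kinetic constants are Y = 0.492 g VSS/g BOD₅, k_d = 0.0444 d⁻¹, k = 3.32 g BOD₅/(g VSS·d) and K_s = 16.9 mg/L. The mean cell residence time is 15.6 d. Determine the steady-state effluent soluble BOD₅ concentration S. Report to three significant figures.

S ≈ 1.20 mg/L

Effluent substrate depends only on kinetics and SRT: S = K_s(1 + k_d θ_c) / [θ_c(Yk − k_d) − 1] = 16.9 × (1 + 0.0444 × 15.6) / [15.6 × (0.492 × 3.32 − 0.0444) − 1] = 28.61 / 23.79 = 1.202 mg/L.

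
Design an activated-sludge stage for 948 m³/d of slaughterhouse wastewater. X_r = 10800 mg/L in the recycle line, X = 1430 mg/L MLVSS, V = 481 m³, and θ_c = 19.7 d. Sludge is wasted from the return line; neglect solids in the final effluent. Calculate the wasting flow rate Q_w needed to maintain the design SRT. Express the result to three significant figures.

Q_w ≈ 3.23 m³/d

Q_w = (V·X)/(θ_c X_r) = 481.0 × 1430 / (19.7 × 10800) = 3.233 m³/d.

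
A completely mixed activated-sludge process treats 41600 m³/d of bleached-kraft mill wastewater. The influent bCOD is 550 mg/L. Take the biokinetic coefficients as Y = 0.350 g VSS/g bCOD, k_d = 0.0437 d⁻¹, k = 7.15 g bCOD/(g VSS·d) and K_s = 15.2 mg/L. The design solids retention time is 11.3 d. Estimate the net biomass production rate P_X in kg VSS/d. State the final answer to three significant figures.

From the Monod/SRT balance for a CMAS, S = K_s·(1+k_d θ_c)/[θ_c·(Y k − k_d) − 1] = 15.2 × (1 + 0.0437 × 11.3) / [11.3 × (0.350 × 7.15 − 0.0437) − 1] = 22.71 / 26.78 = 0.8477 mg/L.
The observed yield is Y_obs = Y/(1 + k_d·θ_c) = 0.350 / (1 + 0.0437 × 11.3) = 0.350 / 1.494 = 0.2343 g VSS per g bCOD removed.
Substrate removed = Q·(S₀ − S) = 41600 m³/d × (550 − 0.848) g/m³ = 2.28×10^7 g/d = 22845 kg/d.
So the net sludge growth is P_X = 0.2343 × 22845 = 5353 kg VSS/d.

P_X ≈ 5350 kg VSS/d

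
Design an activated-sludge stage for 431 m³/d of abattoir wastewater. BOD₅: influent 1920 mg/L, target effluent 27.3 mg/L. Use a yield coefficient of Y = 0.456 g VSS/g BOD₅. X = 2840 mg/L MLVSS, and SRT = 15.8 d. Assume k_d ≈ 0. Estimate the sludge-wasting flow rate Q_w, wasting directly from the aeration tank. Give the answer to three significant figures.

With k_d = 0 the design equation reduces to V = Y Q (S₀−S) θ_c / X = 0.456 × 431 × (1920 − 27.3) × 15.8 / 2840 = 2069 m³.
Wasting from the aeration tank: Q_w = V / θ_c = 2069 / 15.8 = 131.0 m³/d.

Q_w ≈ 131 m³/d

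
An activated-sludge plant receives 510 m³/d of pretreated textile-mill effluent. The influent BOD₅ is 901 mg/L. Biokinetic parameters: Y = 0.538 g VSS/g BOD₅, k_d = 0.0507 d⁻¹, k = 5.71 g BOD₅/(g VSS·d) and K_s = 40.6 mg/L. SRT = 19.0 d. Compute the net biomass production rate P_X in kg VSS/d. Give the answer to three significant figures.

P_X ≈ 126 kg VSS/d

Effluent substrate depends only on kinetics and SRT: S = K_s(1 + k_d θ_c) / [θ_c(Yk − k_d) − 1] = 40.6 × (1 + 0.0507 × 19.0) / [19.0 × (0.538 × 5.71 − 0.0507) − 1] = 79.71 / 56.40 = 1.413 mg/L.
Y_obs = Y / (1 + k_d θ_c) = 0.538 / (1 + 0.0507 × 19.0) = 0.538 / 1.963 = 0.2740.
Mass of BOD₅ removed per day: Q(S₀ − S) = 510 × 899.6 g/m³ = 458.8 kg/d.
P_X = Y_obs · Q(S₀ − S) = 0.2740 × 458.8 = 125.7 kg VSS/d.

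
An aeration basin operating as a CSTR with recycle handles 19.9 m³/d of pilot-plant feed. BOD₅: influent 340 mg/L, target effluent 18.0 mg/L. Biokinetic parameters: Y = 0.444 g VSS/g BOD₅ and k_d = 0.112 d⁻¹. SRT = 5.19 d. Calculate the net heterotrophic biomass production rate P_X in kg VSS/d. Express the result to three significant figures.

The observed yield is Y_obs = Y/(1 + k_d·θ_c) = 0.444 / (1 + 0.112 × 5.19) = 0.444 / 1.581 = 0.2808 g VSS per g BOD₅ removed.
ΔS = 340 − 18.0 = 322.0 mg/L, so the substrate removal rate is 19.9 × 322.0/1000 = 6.408 kg BOD₅/d.
P_X = Y_obs · Q(S₀ − S) = 0.2808 × 6.408 = 1.799 kg VSS/d.

P_X ≈ 1.80 kg VSS/d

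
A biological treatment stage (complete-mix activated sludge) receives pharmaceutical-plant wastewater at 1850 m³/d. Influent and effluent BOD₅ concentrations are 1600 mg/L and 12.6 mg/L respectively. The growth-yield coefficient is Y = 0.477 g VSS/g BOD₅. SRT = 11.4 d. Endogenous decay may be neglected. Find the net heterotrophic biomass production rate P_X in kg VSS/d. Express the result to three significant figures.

Since k_d ≈ 0, Y_obs = Y = 0.477 g VSS/g BOD₅.
ΔS = 1600 − 12.6 = 1587 mg/L, so the substrate removal rate is 1850 × 1587/1000 = 2937 kg BOD₅/d.
So the net sludge growth is P_X = 0.4770 × 2937 = 1401 kg VSS/d.

P_X ≈ 1400 kg VSS/d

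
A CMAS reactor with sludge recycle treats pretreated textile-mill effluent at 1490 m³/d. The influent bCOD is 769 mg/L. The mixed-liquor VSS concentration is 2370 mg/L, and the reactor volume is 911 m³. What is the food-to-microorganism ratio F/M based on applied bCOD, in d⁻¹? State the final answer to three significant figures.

F/M ≈ 0.531 d⁻¹

F/M = applied load / biomass = Q·S₀/(V·X) = 1490 × 769 / (911.0 × 2370) = 0.5307 d⁻¹.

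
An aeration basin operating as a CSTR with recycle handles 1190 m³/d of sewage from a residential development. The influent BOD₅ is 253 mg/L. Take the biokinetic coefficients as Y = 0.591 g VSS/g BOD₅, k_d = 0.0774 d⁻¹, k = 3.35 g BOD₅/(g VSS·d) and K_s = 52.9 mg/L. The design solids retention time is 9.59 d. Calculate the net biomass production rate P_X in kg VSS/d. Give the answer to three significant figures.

Effluent substrate depends only on kinetics and SRT: S = K_s(1 + k_d θ_c) / [θ_c(Yk − k_d) − 1] = 52.9 × (1 + 0.0774 × 9.59) / [9.59 × (0.591 × 3.35 − 0.0774) − 1] = 92.17 / 17.24 = 5.345 mg/L.
Observed yield with endogenous decay: Y_obs = Y / (1 + k_d·θ_c) = 0.591 / (1 + 0.0774 × 9.59) = 0.591 / 1.742 = 0.3392 g VSS/g BOD₅.
Q·(S₀ − S) = 1190 × (253 − 5.34) × 10⁻³ = 294.7 kg/d removed.
Net biomass production P_X = Y_obs × Q·(S₀ − S) = 0.3392 × 294.7 = 99.97 kg VSS/d.

P_X ≈ 100.0 kg VSS/d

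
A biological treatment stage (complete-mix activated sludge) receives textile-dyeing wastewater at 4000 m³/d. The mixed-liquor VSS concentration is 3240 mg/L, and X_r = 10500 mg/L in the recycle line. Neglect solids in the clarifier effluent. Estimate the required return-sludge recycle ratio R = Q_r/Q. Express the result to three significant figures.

R ≈ 0.446

R = Q_r/Q = X/(X_r − X) = 3240 / (10500 − 3240) = 0.4463.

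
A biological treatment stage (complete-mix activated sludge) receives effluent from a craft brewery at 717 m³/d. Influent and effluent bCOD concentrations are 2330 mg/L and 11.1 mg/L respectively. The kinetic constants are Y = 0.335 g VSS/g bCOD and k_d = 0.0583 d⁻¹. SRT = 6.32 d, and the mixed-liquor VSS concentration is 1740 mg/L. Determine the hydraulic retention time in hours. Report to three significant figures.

τ ≈ 49.5 h

Rearranging the biomass balance for a CMAS with decay, V = Y·Q·ΔS·θ_c / [X·(1+k_d θ_c)] = 0.335 × 717 × (2330 − 11.1) × 6.32 / [1740 × (1 + 0.0583 × 6.32)] = 3.52×10^6 / 2381 = 1478 m³.
τ = V/Q = 1478/717 = 2.062 d, or 49.49 h.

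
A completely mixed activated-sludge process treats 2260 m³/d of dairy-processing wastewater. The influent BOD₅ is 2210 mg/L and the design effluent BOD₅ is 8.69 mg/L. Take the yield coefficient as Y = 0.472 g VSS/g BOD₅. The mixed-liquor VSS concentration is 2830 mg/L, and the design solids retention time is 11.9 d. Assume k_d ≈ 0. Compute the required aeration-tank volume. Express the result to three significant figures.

V ≈ 9870 m³

V·X = Y·Q·ΔS·θ_c gives V = 0.472 × 2260 × (2210 − 8.69) × 11.9 / 2830 = 9874 m³.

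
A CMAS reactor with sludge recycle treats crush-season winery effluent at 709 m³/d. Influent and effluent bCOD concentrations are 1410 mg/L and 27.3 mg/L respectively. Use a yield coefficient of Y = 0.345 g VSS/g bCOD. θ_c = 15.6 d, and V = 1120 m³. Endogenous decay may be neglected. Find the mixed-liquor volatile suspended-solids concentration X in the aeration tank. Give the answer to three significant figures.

X ≈ 4710 mg/L

X = Y·Q·ΔS·θ_c / V = 0.345 × 709 × (1410 − 27.3) × 15.6 / 1120 = 4711 mg/L.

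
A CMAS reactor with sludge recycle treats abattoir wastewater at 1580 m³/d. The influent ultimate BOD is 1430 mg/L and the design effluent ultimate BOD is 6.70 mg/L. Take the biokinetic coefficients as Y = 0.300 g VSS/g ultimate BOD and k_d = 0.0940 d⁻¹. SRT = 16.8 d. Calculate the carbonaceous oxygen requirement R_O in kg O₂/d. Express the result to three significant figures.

R_O ≈ 1880 kg O₂/d

Correct the yield for decay: Y_obs = Y/(1 + k_d θ_c) = 0.300 / (1 + 0.0940 × 16.8) = 0.300 / 2.579 = 0.1163.
ΔS = 1430 − 6.70 = 1423 mg/L, so the substrate removal rate is 1580 × 1423/1000 = 2249 kg ultimate BOD/d.
Biomass synthesised: P_X = Y_obs × 2249 = 261.6 kg VSS/d.
R_O = Q·(S₀ − S) − 1.42·P_X = 2249 − 1.42 × 261.6 = 1877 kg O₂/d.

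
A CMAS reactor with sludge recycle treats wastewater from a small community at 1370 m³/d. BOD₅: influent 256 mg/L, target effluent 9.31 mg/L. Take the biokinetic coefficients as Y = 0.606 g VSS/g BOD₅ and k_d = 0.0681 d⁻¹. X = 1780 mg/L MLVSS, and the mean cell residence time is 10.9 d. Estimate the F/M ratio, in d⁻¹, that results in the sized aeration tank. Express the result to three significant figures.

From the SRT design equation V = Y Q (S₀−S) θ_c / [X (1 + k_d θ_c)] = 0.606 × 1370 × (256 − 9.31) × 10.9 / [1780 × (1 + 0.0681 × 10.9)] = 2.23×10^6 / 3101 = 719.8 m³.
F/M = applied load / biomass = Q·S₀/(V·X) = 1370 × 256 / (719.8 × 1780) = 0.2737 d⁻¹.

F/M ≈ 0.274 d⁻¹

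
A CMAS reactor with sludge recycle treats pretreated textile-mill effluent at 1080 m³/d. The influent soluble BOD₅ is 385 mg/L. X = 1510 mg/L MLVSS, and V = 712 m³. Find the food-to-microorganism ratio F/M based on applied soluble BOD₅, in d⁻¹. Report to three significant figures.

F/M = Q·S₀ / (V·X) = 1080 × 385 / (712.0 × 1510) = 0.3867 g soluble BOD₅·(g VSS·d)⁻¹.

F/M ≈ 0.387 d⁻¹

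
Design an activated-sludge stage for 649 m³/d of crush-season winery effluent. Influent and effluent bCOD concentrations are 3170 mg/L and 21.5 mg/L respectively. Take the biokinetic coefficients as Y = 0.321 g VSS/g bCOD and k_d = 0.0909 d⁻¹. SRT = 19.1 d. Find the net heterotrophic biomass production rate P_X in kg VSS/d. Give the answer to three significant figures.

P_X ≈ 240 kg VSS/d

Correct the yield for decay: Y_obs = Y/(1 + k_d θ_c) = 0.321 / (1 + 0.0909 × 19.1) = 0.321 / 2.736 = 0.1173.
Mass of bCOD removed per day: Q(S₀ − S) = 649 × 3148 g/m³ = 2043 kg/d.
Net biomass production P_X = Y_obs × Q·(S₀ − S) = 0.1173 × 2043 = 239.7 kg VSS/d.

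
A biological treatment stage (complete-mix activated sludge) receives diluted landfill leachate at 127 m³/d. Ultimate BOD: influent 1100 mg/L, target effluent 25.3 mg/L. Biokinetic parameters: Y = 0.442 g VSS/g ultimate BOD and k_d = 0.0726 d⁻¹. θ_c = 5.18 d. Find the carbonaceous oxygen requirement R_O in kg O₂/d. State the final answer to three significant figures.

R_O ≈ 74.2 kg O₂/d

Observed yield with endogenous decay: Y_obs = Y / (1 + k_d·θ_c) = 0.442 / (1 + 0.0726 × 5.18) = 0.442 / 1.376 = 0.3212 g VSS/g ultimate BOD.
Mass of ultimate BOD removed per day: Q(S₀ − S) = 127 × 1075 g/m³ = 136.5 kg/d.
Biomass synthesised: P_X = Y_obs × 136.5 = 43.84 kg VSS/d.
R_O = Q·(S₀ − S) − 1.42·P_X = 136.5 − 1.42 × 43.84 = 74.23 kg O₂/d.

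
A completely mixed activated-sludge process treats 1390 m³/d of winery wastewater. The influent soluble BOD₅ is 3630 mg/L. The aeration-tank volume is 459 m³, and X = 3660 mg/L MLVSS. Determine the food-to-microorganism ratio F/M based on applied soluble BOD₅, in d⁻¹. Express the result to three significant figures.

F/M ≈ 3.00 d⁻¹

Food-to-microorganism ratio F/M = Q S₀ / (V X) = 1390 × 3630 / (459.0 × 3660) = 3.004 d⁻¹.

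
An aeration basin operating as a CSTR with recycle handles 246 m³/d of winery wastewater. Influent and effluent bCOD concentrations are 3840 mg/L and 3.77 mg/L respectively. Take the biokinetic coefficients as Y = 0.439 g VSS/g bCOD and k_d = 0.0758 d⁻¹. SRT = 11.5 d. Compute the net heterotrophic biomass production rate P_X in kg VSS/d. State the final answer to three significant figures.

P_X ≈ 221 kg VSS/d

The observed yield is Y_obs = Y/(1 + k_d·θ_c) = 0.439 / (1 + 0.0758 × 11.5) = 0.439 / 1.872 = 0.2345 g VSS per g bCOD removed.
Q·(S₀ − S) = 246 × (3840 − 3.77) × 10⁻³ = 943.7 kg/d removed.
P_X = Y_obs · Q(S₀ − S) = 0.2345 × 943.7 = 221.3 kg VSS/d.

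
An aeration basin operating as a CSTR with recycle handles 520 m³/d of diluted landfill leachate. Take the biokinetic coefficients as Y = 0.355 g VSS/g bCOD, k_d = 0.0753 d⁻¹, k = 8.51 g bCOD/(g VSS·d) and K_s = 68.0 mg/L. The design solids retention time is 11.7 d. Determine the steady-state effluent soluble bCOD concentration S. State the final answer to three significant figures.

From the Monod/SRT balance for a CMAS, S = K_s·(1+k_d θ_c)/[θ_c·(Y k − k_d) − 1] = 68.0 × (1 + 0.0753 × 11.7) / [11.7 × (0.355 × 8.51 − 0.0753) − 1] = 127.9 / 33.47 = 3.822 mg/L.

S ≈ 3.82 mg/L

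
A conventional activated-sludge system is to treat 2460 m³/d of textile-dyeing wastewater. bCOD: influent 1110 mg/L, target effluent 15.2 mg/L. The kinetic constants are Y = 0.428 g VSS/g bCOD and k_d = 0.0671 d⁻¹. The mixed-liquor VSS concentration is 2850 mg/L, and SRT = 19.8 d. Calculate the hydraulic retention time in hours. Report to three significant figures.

τ ≈ 33.6 h

Rearranging the biomass balance for a CMAS with decay, V = Y·Q·ΔS·θ_c / [X·(1+k_d θ_c)] = 0.428 × 2460 × (1110 − 15.2) × 19.8 / [2850 × (1 + 0.0671 × 19.8)] = 2.28×10^7 / 6636 = 3439 m³.
HRT = V/Q = 3439 m³ / 2460 m³·d⁻¹ = 1.398 d × 24 = 33.55 h.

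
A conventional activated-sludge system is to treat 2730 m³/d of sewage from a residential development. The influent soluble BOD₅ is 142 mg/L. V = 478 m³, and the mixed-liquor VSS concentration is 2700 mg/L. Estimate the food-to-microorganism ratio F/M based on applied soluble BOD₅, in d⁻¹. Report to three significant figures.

F/M = applied load / biomass = Q·S₀/(V·X) = 2730 × 142 / (478.0 × 2700) = 0.3004 d⁻¹.

F/M ≈ 0.300 d⁻¹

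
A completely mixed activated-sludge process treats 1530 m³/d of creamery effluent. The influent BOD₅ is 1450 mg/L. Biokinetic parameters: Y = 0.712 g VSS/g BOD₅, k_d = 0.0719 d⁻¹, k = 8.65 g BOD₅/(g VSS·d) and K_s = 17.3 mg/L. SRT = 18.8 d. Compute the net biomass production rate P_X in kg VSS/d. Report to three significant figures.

For a completely mixed reactor with recycle the Lawrence–McCarty relation gives S = K_s·(1 + k_d·θ_c) / [θ_c·(Y·k − k_d) − 1] = 17.3 × (1 + 0.0719 × 18.8) / [18.8 × (0.712 × 8.65 − 0.0719) − 1] = 40.68 / 113.4 = 0.3587 mg/L.
Observed yield with endogenous decay: Y_obs = Y / (1 + k_d·θ_c) = 0.712 / (1 + 0.0719 × 18.8) = 0.712 / 2.352 = 0.3028 g VSS/g BOD₅.
Q·(S₀ − S) = 1530 × (1450 − 0.359) × 10⁻³ = 2218 kg/d removed.
Net biomass production P_X = Y_obs × Q·(S₀ − S) = 0.3028 × 2218 = 671.5 kg VSS/d.

P_X ≈ 672 kg VSS/d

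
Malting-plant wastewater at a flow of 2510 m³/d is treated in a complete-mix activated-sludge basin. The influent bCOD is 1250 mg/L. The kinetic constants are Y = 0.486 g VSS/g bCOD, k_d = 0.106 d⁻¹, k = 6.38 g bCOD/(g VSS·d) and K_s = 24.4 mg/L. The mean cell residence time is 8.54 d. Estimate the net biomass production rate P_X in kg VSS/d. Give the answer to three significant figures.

For a completely mixed reactor with recycle the Lawrence–McCarty relation gives S = K_s·(1 + k_d·θ_c) / [θ_c·(Y·k − k_d) − 1] = 24.4 × (1 + 0.106 × 8.54) / [8.54 × (0.486 × 6.38 − 0.106) − 1] = 46.49 / 24.57 = 1.892 mg/L.
Observed yield with endogenous decay: Y_obs = Y / (1 + k_d·θ_c) = 0.486 / (1 + 0.106 × 8.54) = 0.486 / 1.905 = 0.2551 g VSS/g bCOD.
Substrate removed = Q·(S₀ − S) = 2510 m³/d × (1250 − 1.89) g/m³ = 3.13×10^6 g/d = 3133 kg/d.
P_X = Y_obs · Q(S₀ − S) = 0.2551 × 3133 = 799.1 kg VSS/d.

P_X ≈ 799 kg VSS/d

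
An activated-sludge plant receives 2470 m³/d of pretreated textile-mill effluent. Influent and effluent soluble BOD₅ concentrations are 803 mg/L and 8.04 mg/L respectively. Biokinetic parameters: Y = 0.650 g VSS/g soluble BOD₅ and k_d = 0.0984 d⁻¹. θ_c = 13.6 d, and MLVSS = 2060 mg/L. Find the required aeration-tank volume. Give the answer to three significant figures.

From the SRT design equation V = Y Q (S₀−S) θ_c / [X (1 + k_d θ_c)] = 0.650 × 2470 × (803 − 8.04) × 13.6 / [2060 × (1 + 0.0984 × 13.6)] = 1.74×10^7 / 4817 = 3604 m³.

V ≈ 3600 m³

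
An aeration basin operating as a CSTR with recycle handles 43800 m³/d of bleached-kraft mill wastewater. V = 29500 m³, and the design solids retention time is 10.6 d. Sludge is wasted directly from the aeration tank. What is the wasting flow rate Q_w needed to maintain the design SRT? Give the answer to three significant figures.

Q_w ≈ 2780 m³/d

For wasting at MLVSS concentration, Q_w = V/θ_c = 29500/10.6 = 2783 m³/d.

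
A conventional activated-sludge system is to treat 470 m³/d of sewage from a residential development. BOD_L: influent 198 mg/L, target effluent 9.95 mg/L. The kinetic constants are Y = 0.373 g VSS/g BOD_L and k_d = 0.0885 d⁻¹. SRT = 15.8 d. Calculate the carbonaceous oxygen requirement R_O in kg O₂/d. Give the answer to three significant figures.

Y_obs = Y / (1 + k_d θ_c) = 0.373 / (1 + 0.0885 × 15.8) = 0.373 / 2.398 = 0.1555.
Mass of BOD_L removed per day: Q(S₀ − S) = 470 × 188.1 g/m³ = 88.38 kg/d.
P_X = Y_obs·Q·(S₀ − S) = 0.1555 × 88.38 = 13.75 kg VSS/d.
Carbonaceous O₂ demand = substrate oxidised − cell-mass equivalent = 88.38 − 1.42 × 13.75 = 68.86 kg O₂/d.

R_O ≈ 68.9 kg O₂/d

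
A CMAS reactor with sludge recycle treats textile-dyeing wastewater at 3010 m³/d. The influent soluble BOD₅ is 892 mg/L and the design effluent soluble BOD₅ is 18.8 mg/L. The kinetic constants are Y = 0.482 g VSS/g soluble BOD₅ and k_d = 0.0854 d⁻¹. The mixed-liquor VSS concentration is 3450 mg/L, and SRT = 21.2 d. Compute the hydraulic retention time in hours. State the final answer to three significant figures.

τ ≈ 22.1 h

Steady-state biomass mass balance: V·X·(1 + k_d·θ_c) = Y·Q·(S₀ − S)·θ_c, so V = 0.482 × 3010 × (892 − 18.8) × 21.2 / [3450 × (1 + 0.0854 × 21.2)] = 2.69×10^7 / 9696 = 2770 m³.
HRT = V/Q = 2770 m³ / 3010 m³·d⁻¹ = 0.9202 d × 24 = 22.09 h.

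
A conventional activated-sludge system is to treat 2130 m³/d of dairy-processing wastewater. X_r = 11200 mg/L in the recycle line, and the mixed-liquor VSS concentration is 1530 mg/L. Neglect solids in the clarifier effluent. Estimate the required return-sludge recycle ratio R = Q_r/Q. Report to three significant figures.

R = Q_r/Q = X/(X_r − X) = 1530 / (11200 − 1530) = 0.1582.

R ≈ 0.158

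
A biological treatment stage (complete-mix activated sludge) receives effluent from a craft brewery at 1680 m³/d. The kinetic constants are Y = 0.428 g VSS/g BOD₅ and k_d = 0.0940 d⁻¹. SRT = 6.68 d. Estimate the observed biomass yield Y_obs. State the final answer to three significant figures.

Y_obs ≈ 0.263 g VSS/g BOD₅

Observed yield with endogenous decay: Y_obs = Y / (1 + k_d·θ_c) = 0.428 / (1 + 0.0940 × 6.68) = 0.428 / 1.628 = 0.2629 g VSS/g BOD₅.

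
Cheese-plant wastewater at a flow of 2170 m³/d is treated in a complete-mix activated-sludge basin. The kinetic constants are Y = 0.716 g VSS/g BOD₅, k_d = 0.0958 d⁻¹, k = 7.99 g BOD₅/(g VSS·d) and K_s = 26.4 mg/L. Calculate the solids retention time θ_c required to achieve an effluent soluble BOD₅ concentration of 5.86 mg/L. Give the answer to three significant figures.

θ_c ≈ 1.06 d

Specific growth rate at S = 5.86 mg/L: μ = YkS/(K_s+S) = 0.716·7.99·5.86/(26.4+5.86) = 1.039 d⁻¹.
θ_c = 1/(μ − k_d) = 1/(1.039 − 0.0958) = 1/0.9434 = 1.060 d.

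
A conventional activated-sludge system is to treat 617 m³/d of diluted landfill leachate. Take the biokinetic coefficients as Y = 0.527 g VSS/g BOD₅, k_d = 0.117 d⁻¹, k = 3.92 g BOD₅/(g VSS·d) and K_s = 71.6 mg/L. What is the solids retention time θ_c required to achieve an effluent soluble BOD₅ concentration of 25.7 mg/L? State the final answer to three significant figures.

θ_c ≈ 2.33 d

From 1/θ_c = Y·k·S/(K_s + S) − k_d: Y·k·S/(K_s+S) = 0.527 × 3.92 × 25.7 / (71.6 + 25.7) = 0.5457 d⁻¹.
1/θ_c = 0.5457 − 0.117 = 0.4287 d⁻¹, so θ_c = 2.333 d.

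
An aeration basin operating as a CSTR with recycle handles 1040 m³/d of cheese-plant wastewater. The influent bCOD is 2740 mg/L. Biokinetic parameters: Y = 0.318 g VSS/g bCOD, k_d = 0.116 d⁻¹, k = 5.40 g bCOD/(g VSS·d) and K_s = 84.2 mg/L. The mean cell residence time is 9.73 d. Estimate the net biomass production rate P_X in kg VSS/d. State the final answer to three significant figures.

Effluent substrate depends only on kinetics and SRT: S = K_s(1 + k_d θ_c) / [θ_c(Yk − k_d) − 1] = 84.2 × (1 + 0.116 × 9.73) / [9.73 × (0.318 × 5.40 − 0.116) − 1] = 179.2 / 14.58 = 12.29 mg/L.
Observed yield with endogenous decay: Y_obs = Y / (1 + k_d·θ_c) = 0.318 / (1 + 0.116 × 9.73) = 0.318 / 2.129 = 0.1494 g VSS/g bCOD.
Mass of bCOD removed per day: Q(S₀ − S) = 1040 × 2728 g/m³ = 2837 kg/d.
Net biomass production P_X = Y_obs × Q·(S₀ − S) = 0.1494 × 2837 = 423.8 kg VSS/d.

P_X ≈ 424 kg VSS/d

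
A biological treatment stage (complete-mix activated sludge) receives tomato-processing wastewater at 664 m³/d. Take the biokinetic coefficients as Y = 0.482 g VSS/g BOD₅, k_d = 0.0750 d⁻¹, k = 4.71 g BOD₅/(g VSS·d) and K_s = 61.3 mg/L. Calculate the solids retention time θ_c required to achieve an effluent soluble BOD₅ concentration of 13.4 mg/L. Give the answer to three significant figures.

θ_c ≈ 3.01 d

At the target effluent, Y k S/(K_s+S) = 0.482×4.71×13.4/74.70 = 0.4072 d⁻¹.
θ_c = 1/(μ − k_d) = 1/(0.4072 − 0.0750) = 1/0.3322 = 3.010 d.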